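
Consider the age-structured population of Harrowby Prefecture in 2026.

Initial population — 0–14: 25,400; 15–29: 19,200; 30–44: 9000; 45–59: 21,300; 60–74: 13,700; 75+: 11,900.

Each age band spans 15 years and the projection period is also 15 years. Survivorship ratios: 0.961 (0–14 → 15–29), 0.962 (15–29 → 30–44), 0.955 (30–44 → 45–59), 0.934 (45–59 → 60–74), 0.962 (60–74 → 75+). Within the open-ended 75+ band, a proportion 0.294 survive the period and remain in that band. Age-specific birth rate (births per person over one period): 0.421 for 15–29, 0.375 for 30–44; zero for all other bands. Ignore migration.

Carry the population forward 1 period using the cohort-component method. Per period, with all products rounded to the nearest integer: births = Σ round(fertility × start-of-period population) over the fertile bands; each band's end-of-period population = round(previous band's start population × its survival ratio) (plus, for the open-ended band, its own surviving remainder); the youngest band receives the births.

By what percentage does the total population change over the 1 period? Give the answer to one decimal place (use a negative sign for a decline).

— Period 1 —
Births: 19200 × 0.421 = 8083 ; 9000 × 0.375 = 3375 ⇒ total 11458
15–29: 25400 × 0.961 = 24409
30–44: 19200 × 0.962 = 18470
45–59: 9000 × 0.955 = 8595
60–74: 21300 × 0.934 = 19894
75+: 13700 × 0.962 + 11900 × 0.294 = 13179 + 3499 = 16678
Giving 11458 / 24409 / 18470 / 8595 / 19894 / 16678.
Total: 100500 → 99504; change = -996; percentage change = -1.0%

-1.0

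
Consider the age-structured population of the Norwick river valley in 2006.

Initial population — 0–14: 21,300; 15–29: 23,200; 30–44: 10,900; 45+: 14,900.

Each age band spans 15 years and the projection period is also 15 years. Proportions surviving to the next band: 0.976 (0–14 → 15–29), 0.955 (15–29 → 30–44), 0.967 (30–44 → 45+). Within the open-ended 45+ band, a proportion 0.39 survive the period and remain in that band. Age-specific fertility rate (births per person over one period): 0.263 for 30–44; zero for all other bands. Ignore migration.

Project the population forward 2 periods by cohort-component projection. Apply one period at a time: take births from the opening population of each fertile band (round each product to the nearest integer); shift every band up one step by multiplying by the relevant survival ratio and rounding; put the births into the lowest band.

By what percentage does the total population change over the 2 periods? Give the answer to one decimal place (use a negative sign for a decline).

-19.9

Let group 1 be 0–14 through group 4 = 45+.
Period 1:
Births: 10900 × 0.263 = 2867
Group 2: 21300 × 0.976 = 20789
Group 3: 23200 × 0.955 = 22156
Group 4: 10900 × 0.967 + 14900 × 0.39 = 10540 + 5811 = 16351
→ [2867, 20789, 22156, 16351]
Period 2:
Births: 22156 × 0.263 = 5827
Group 2: 2867 × 0.976 = 2798
Group 3: 20789 × 0.955 = 19853
Group 4: 22156 × 0.967 + 16351 × 0.39 = 21425 + 6377 = 27802
→ [5827, 2798, 19853, 27802]
Total: 70300 → 56280; change = -14020; percentage change = -19.9%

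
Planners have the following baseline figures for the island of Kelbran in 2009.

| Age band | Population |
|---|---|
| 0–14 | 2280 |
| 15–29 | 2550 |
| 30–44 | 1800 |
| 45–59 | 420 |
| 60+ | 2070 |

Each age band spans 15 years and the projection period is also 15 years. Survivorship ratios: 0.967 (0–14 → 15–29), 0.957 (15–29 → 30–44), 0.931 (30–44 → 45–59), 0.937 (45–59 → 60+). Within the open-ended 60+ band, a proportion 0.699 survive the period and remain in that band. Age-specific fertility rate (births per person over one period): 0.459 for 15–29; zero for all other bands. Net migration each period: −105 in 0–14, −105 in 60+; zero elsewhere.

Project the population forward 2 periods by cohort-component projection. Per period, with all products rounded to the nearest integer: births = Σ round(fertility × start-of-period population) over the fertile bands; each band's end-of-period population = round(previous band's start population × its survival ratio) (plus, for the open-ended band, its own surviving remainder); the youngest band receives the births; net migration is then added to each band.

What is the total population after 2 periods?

8997

Call the bands 1 to 5, youngest first.
Period 1:
Births: 2550 × 0.459 = 1170
Band 2: 2280 × 0.967 = 2205
Band 3: 2550 × 0.957 = 2440
Band 4: 1800 × 0.931 = 1676
Band 5: 420 × 0.937 + 2070 × 0.699 = 394 + 1447 = 1841
Net migration: Band 1 − 105 → 1065; Band 5 − 105 → 1736
→ [1065, 2205, 2440, 1676, 1736]
Period 2:
Births: 2205 × 0.459 = 1012
Band 2: 1065 × 0.967 = 1030
Band 3: 2205 × 0.957 = 2110
Band 4: 2440 × 0.931 = 2272
Band 5: 1676 × 0.937 + 1736 × 0.699 = 1570 + 1213 = 2783
Net migration: Band 1 − 105 → 907; Band 5 − 105 → 2678
→ [907, 1030, 2110, 2272, 2678]
Total after period 2: 907 + 1030 + 2110 + 2272 + 2678 = 8997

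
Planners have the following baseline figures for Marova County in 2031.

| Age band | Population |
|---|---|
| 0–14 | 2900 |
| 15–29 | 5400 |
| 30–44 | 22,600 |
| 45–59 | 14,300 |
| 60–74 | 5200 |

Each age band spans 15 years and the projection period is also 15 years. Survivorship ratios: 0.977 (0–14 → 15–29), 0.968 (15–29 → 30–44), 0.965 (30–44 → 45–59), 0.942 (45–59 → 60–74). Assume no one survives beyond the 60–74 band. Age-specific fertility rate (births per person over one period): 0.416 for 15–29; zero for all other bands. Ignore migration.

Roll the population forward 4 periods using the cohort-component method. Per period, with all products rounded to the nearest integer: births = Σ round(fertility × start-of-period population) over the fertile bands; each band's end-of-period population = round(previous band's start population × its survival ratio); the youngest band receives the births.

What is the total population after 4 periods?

(Bands numbered youngest = 1 to oldest = 5.)
After projecting period 1:
Births: 5400 × 0.416 = 2246
Band 2: 2900 × 0.977 = 2833
Band 3: 5400 × 0.968 = 5227
Band 4: 22600 × 0.965 = 21809
Band 5: 14300 × 0.942 = 13471
Giving 2246 / 2833 / 5227 / 21809 / 13471.
After projecting period 2:
Births: 2833 × 0.416 = 1179
Band 2: 2246 × 0.977 = 2194
Band 3: 2833 × 0.968 = 2742
Band 4: 5227 × 0.965 = 5044
Band 5: 21809 × 0.942 = 20544
Giving 1179 / 2194 / 2742 / 5044 / 20544.
After projecting period 3:
Births: 2194 × 0.416 = 913
Band 2: 1179 × 0.977 = 1152
Band 3: 2194 × 0.968 = 2124
Band 4: 2742 × 0.965 = 2646
Band 5: 5044 × 0.942 = 4751
Giving 913 / 1152 / 2124 / 2646 / 4751.
After projecting period 4:
Births: 1152 × 0.416 = 479
Band 2: 913 × 0.977 = 892
Band 3: 1152 × 0.968 = 1115
Band 4: 2124 × 0.965 = 2050
Band 5: 2646 × 0.942 = 2493
Giving 479 / 892 / 1115 / 2050 / 2493.
Total after period 4: 479 + 892 + 1115 + 2050 + 2493 = 7029

7029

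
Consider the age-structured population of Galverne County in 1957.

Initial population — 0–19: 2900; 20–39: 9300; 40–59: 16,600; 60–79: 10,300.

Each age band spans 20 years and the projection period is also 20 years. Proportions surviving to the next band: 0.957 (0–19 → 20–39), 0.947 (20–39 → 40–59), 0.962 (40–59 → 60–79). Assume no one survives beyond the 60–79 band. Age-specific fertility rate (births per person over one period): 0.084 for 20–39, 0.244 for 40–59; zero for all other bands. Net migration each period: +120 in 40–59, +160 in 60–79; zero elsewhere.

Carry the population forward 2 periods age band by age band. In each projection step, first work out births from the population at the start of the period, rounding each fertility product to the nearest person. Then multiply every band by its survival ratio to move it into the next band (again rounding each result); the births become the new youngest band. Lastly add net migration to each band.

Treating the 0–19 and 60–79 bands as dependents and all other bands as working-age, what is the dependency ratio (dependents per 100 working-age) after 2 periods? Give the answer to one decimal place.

151.4

After projecting period 1:
Births: 9300 × 0.084 = 781, 16600 × 0.244 = 4050 → total 4831
20–39: 2900 × 0.957 = 2775
40–59: 9300 × 0.947 = 8807
60–79: 16600 × 0.962 = 15969
Net migration: 40–59 + 120 → 8927; 60–79 + 160 → 16129
End of period: [4831, 2775, 8927, 16129]
After projecting period 2:
Births: 2775 × 0.084 = 233, 8927 × 0.244 = 2178 → total 2411
20–39: 4831 × 0.957 = 4623
40–59: 2775 × 0.947 = 2628
60–79: 8927 × 0.962 = 8588
Net migration: 40–59 + 120 → 2748; 60–79 + 160 → 8748
End of period: [2411, 4623, 2748, 8748]
Dependents (band 0–19 + band 60–79) = 2411 + 8748 = 11159; working-age = 7371; ratio = 11159/7371 × 100 = 151.4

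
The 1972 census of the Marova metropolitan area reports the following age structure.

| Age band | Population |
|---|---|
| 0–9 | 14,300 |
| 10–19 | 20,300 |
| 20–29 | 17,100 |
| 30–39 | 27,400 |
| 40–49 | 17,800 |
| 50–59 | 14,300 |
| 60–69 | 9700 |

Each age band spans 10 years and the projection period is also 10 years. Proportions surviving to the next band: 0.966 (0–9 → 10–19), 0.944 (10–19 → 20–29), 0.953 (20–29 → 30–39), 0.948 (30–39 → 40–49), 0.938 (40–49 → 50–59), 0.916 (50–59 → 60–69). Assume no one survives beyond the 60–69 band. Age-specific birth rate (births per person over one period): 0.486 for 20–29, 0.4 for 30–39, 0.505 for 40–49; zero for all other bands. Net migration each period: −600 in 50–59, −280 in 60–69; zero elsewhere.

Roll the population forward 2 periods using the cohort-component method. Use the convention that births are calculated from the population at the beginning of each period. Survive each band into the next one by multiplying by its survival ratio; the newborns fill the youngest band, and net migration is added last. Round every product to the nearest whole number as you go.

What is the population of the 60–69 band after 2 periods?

14464

— Period 1 —
Births: 17100 × 0.486 = 8311, 27400 × 0.4 = 10960, 17800 × 0.505 = 8989 ⇒ total 28260
10–19: 14300 × 0.966 = 13814
20–29: 20300 × 0.944 = 19163
30–39: 17100 × 0.953 = 16296
40–49: 27400 × 0.948 = 25975
50–59: 17800 × 0.938 = 16696
60–69: 14300 × 0.916 = 13099
Net migration: 50–59 − 600 → 16096; 60–69 − 280 → 12819
→ [28260, 13814, 19163, 16296, 25975, 16096, 12819]
— Period 2 —
Births: 19163 × 0.486 = 9313, 16296 × 0.4 = 6518, 25975 × 0.505 = 13117 ⇒ total 28948
10–19: 28260 × 0.966 = 27299
20–29: 13814 × 0.944 = 13040
30–39: 19163 × 0.953 = 18262
40–49: 16296 × 0.948 = 15449
50–59: 25975 × 0.938 = 24365
60–69: 16096 × 0.916 = 14744
Net migration: 50–59 − 600 → 23765; 60–69 − 280 → 14464
→ [28948, 27299, 13040, 18262, 15449, 23765, 14464]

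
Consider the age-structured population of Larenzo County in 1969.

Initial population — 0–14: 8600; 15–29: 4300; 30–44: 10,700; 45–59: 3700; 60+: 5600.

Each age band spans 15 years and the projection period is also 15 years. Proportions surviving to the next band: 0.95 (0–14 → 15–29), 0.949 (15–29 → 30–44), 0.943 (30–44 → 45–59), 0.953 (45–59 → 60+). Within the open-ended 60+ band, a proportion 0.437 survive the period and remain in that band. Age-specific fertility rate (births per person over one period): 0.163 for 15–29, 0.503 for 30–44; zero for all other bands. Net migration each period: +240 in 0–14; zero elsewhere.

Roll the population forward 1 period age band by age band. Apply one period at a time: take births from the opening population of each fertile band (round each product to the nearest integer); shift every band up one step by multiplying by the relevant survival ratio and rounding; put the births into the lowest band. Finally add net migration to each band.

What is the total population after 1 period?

34637

Let group 1 be 0–14 through group 5 = 60+.
Period 1:
Births: 4300 × 0.163 = 701  |  10700 × 0.503 = 5382 → 6083
Group 2: 8600 × 0.95 = 8170
Group 3: 4300 × 0.949 = 4081
Group 4: 10700 × 0.943 = 10090
Group 5: 3700 × 0.953 + 5600 × 0.437 = 3526 + 2447 = 5973
Net migration: Group 1 + 240 → 6323
Giving 6323 / 8170 / 4081 / 10090 / 5973.
Total after period 1: 6323 + 8170 + 4081 + 10090 + 5973 = 34637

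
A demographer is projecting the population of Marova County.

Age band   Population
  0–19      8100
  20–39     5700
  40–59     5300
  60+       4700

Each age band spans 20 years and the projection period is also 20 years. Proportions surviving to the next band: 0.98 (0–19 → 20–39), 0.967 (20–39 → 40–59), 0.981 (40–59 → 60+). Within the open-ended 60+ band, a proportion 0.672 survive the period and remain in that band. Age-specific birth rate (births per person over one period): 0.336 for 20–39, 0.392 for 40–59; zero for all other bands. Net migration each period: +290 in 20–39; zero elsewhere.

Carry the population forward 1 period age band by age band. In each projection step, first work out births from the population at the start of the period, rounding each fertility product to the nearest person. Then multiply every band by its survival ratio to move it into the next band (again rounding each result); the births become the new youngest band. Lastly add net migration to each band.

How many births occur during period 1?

3993

Period 1:
Births: 5700 × 0.336 = 1915  |  5300 × 0.392 = 2078 → total 3993
20–39: 8100 × 0.98 = 7938
40–59: 5700 × 0.967 = 5512
60+: 5300 × 0.981 + 4700 × 0.672 = 5199 + 3158 = 8357
Net migration: 20–39 + 290 → 8228
Population now: 0–19=3993, 20–39=8228, 40–59=5512, 60+=8357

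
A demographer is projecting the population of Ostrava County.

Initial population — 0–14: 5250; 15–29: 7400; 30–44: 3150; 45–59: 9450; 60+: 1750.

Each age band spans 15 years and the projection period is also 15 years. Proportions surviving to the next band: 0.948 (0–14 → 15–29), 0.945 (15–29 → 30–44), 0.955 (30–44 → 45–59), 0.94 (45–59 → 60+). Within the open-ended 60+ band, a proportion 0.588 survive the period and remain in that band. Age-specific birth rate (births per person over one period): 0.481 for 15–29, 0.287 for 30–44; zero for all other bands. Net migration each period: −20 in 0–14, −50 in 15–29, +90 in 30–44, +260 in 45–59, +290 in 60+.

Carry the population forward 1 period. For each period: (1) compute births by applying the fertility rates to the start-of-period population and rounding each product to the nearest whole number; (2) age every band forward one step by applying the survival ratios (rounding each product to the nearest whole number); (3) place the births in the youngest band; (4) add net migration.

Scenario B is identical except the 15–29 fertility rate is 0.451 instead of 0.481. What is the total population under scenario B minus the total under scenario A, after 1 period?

-222

[period 1]
Births: 7400 × 0.481 = 3559, 3150 × 0.287 = 904 → total 4463
15–29: 5250 × 0.948 = 4977
30–44: 7400 × 0.945 = 6993
45–59: 3150 × 0.955 = 3008
60+: 9450 × 0.94 + 1750 × 0.588 = 8883 + 1029 = 9912
Net migration: 0–14 − 20 → 4443; 15–29 − 50 → 4927; 30–44 + 90 → 7083; 45–59 + 260 → 3268; 60+ + 290 → 10202
Giving 4443 / 4927 / 7083 / 3268 / 10202.
Scenario A total after 1 period: 29923
Scenario B projection —
[period 1]
Births: 7400 × 0.451 = 3337, 3150 × 0.287 = 904 → total 4241
15–29: 5250 × 0.948 = 4977
30–44: 7400 × 0.945 = 6993
45–59: 3150 × 0.955 = 3008
60+: 9450 × 0.94 + 1750 × 0.588 = 8883 + 1029 = 9912
Net migration: 0–14 − 20 → 4221; 15–29 − 50 → 4927; 30–44 + 90 → 7083; 45–59 + 260 → 3268; 60+ + 290 → 10202
Giving 4221 / 4927 / 7083 / 3268 / 10202.
Scenario B total after 1 period: 29701
Difference B − A = 29701 − 29923 = -222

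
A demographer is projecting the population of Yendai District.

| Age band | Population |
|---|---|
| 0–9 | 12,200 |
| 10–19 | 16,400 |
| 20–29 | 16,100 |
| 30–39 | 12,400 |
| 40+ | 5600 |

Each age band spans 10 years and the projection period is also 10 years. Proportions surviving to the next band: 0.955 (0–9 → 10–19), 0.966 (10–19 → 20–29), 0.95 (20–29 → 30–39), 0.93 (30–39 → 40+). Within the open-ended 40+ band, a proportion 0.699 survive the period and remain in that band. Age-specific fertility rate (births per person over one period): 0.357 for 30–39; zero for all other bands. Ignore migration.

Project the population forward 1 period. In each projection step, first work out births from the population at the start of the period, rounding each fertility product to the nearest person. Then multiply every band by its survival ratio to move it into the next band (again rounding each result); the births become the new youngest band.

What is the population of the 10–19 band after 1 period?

(Bands numbered youngest = 1 to oldest = 5.)
After projecting period 1:
Births: 12400 × 0.357 = 4427
Band 2: 12200 × 0.955 = 11651
Band 3: 16400 × 0.966 = 15842
Band 4: 16100 × 0.95 = 15295
Band 5: 12400 × 0.93 + 5600 × 0.699 = 11532 + 3914 = 15446
Population now: 0–9=4427, 10–19=11651, 20–29=15842, 30–39=15295, 40+=15446

11651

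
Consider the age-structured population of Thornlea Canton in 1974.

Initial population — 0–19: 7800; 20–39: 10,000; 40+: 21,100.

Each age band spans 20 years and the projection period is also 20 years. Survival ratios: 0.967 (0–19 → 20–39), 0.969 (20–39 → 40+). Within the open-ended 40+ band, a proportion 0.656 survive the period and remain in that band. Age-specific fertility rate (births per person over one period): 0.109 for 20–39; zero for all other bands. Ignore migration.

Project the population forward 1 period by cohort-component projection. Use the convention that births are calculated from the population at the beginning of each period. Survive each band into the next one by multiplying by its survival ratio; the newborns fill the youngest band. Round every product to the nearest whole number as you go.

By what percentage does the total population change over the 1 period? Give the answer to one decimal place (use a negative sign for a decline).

Period 1:
Births: 10000 × 0.109 = 1090
20–39: 7800 × 0.967 = 7543
40+: 10000 × 0.969 + 21100 × 0.656 = 9690 + 13842 = 23532
Giving 1090 / 7543 / 23532.
Total: 38900 → 32165; change = -6735; percentage change = -17.3%

-17.3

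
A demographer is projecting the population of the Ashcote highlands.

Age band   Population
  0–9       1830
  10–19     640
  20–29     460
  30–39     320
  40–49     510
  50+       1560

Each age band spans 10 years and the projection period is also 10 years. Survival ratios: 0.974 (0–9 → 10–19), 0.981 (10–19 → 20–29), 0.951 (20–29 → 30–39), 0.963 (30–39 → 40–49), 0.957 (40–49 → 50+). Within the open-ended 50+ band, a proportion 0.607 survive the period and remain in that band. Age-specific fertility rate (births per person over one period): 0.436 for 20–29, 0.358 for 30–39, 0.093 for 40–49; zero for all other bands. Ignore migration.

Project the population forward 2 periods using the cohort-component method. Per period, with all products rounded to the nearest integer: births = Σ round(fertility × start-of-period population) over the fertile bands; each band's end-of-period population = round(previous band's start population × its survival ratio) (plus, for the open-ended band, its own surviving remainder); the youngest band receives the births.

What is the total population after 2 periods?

4745

(Groups numbered youngest = 1 to oldest = 6.)
Period 1:
Births: 460 × 0.436 = 201 ; 320 × 0.358 = 115 ; 510 × 0.093 = 47 → 363
Group 2: 1830 × 0.974 = 1782
Group 3: 640 × 0.981 = 628
Group 4: 460 × 0.951 = 437
Group 5: 320 × 0.963 = 308
Group 6: 510 × 0.957 + 1560 × 0.607 = 488 + 947 = 1435
Population now: 0–9=363, 10–19=1782, 20–29=628, 30–39=437, 40–49=308, 50+=1435
Period 2:
Births: 628 × 0.436 = 274 ; 437 × 0.358 = 156 ; 308 × 0.093 = 29 → 459
Group 2: 363 × 0.974 = 354
Group 3: 1782 × 0.981 = 1748
Group 4: 628 × 0.951 = 597
Group 5: 437 × 0.963 = 421
Group 6: 308 × 0.957 + 1435 × 0.607 = 295 + 871 = 1166
Population now: 0–9=459, 10–19=354, 20–29=1748, 30–39=597, 40–49=421, 50+=1166
Total after period 2: 459 + 354 + 1748 + 597 + 421 + 1166 = 4745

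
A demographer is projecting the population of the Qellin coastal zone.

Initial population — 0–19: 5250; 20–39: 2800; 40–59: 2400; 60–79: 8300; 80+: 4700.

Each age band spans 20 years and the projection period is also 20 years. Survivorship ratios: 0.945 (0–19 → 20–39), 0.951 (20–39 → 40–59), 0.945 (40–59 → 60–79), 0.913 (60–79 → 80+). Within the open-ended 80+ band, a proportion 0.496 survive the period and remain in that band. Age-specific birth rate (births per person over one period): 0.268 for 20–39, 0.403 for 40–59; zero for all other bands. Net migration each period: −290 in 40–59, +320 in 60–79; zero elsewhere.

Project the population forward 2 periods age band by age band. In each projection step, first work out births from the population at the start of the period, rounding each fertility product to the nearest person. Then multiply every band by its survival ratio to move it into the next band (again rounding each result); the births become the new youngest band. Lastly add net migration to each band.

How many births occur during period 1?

Numbering the groups 1..5 from youngest to oldest:
Period 1.
Births: 2800 × 0.268 = 750, 2400 × 0.403 = 967 → total 1717
Group 2: 5250 × 0.945 = 4961
Group 3: 2800 × 0.951 = 2663
Group 4: 2400 × 0.945 = 2268
Group 5: 8300 × 0.913 + 4700 × 0.496 = 7578 + 2331 = 9909
Net migration: Group 3 − 290 → 2373; Group 4 + 320 → 2588
Giving 1717 / 4961 / 2373 / 2588 / 9909.

1717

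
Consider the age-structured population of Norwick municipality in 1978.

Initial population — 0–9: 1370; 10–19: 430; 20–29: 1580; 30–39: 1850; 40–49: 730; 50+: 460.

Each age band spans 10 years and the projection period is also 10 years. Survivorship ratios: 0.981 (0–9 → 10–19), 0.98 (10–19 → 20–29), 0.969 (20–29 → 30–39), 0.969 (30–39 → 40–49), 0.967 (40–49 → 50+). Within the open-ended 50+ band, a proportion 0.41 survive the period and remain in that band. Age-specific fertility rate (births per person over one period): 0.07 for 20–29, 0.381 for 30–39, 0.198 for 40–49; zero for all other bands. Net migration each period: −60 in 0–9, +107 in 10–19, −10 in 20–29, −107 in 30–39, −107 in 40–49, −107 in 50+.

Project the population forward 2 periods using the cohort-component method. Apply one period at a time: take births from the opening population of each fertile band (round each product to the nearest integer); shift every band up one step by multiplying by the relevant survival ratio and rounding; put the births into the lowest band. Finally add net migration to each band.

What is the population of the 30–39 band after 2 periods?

291

Let group 1 be 0–9 through group 6 = 50+.
[period 1]
Births: 1580 × 0.07 = 111 ; 1850 × 0.381 = 705 ; 730 × 0.198 = 145 → total 961
Group 2: 1370 × 0.981 = 1344
Group 3: 430 × 0.98 = 421
Group 4: 1580 × 0.969 = 1531
Group 5: 1850 × 0.969 = 1793
Group 6: 730 × 0.967 + 460 × 0.41 = 706 + 189 = 895
Net migration: Group 1 − 60 → 901; Group 2 + 107 → 1451; Group 3 − 10 → 411; Group 4 − 107 → 1424; Group 5 − 107 → 1686; Group 6 − 107 → 788
Population now: 0–9=901, 10–19=1451, 20–29=411, 30–39=1424, 40–49=1686, 50+=788
[period 2]
Births: 411 × 0.07 = 29 ; 1424 × 0.381 = 543 ; 1686 × 0.198 = 334 → total 906
Group 2: 901 × 0.981 = 884
Group 3: 1451 × 0.98 = 1422
Group 4: 411 × 0.969 = 398
Group 5: 1424 × 0.969 = 1380
Group 6: 1686 × 0.967 + 788 × 0.41 = 1630 + 323 = 1953
Net migration: Group 1 − 60 → 846; Group 2 + 107 → 991; Group 3 − 10 → 1412; Group 4 − 107 → 291; Group 5 − 107 → 1273; Group 6 − 107 → 1846
Population now: 0–9=846, 10–19=991, 20–29=1412, 30–39=291, 40–49=1273, 50+=1846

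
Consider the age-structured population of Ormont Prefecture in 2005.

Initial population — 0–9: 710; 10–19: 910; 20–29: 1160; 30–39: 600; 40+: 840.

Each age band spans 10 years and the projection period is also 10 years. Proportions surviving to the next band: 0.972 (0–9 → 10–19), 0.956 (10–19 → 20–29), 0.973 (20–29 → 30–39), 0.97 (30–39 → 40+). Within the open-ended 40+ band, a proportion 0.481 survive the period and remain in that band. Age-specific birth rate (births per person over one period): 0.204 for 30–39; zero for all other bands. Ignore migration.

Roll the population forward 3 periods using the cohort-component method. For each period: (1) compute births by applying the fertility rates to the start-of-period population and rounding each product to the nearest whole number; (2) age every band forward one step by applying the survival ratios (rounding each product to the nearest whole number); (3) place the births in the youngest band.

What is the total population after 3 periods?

2730

Period 1:
Births: 600 * 0.204 = 122
10–19: 710 * 0.972 = 690
20–29: 910 * 0.956 = 870
30–39: 1160 * 0.973 = 1129
40+: 600 * 0.97 + 840 * 0.481 = 582 + 404 = 986
End of period: [122, 690, 870, 1129, 986]
Period 2:
Births: 1129 * 0.204 = 230
10–19: 122 * 0.972 = 119
20–29: 690 * 0.956 = 660
30–39: 870 * 0.973 = 847
40+: 1129 * 0.97 + 986 * 0.481 = 1095 + 474 = 1569
End of period: [230, 119, 660, 847, 1569]
Period 3:
Births: 847 * 0.204 = 173
10–19: 230 * 0.972 = 224
20–29: 119 * 0.956 = 114
30–39: 660 * 0.973 = 642
40+: 847 * 0.97 + 1569 * 0.481 = 822 + 755 = 1577
End of period: [173, 224, 114, 642, 1577]
Total after period 3: 173 + 224 + 114 + 642 + 1577 = 2730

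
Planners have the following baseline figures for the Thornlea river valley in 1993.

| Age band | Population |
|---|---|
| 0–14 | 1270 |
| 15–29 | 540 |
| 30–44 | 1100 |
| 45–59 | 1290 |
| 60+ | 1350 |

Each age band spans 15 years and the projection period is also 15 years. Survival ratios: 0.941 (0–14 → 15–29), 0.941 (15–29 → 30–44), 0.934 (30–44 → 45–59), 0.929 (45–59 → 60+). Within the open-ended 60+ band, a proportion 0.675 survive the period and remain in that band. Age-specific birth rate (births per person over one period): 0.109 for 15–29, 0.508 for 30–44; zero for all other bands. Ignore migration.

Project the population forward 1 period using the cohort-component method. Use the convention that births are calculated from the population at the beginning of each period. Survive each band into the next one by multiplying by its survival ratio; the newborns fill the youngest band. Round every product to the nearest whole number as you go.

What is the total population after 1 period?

After projecting period 1:
Births: 540 × 0.109 = 59, 1100 × 0.508 = 559 → 618
15–29: 1270 × 0.941 = 1195
30–44: 540 × 0.941 = 508
45–59: 1100 × 0.934 = 1027
60+: 1290 × 0.929 + 1350 × 0.675 = 1198 + 911 = 2109
→ [618, 1195, 508, 1027, 2109]
Total after period 1: 618 + 1195 + 508 + 1027 + 2109 = 5457

5457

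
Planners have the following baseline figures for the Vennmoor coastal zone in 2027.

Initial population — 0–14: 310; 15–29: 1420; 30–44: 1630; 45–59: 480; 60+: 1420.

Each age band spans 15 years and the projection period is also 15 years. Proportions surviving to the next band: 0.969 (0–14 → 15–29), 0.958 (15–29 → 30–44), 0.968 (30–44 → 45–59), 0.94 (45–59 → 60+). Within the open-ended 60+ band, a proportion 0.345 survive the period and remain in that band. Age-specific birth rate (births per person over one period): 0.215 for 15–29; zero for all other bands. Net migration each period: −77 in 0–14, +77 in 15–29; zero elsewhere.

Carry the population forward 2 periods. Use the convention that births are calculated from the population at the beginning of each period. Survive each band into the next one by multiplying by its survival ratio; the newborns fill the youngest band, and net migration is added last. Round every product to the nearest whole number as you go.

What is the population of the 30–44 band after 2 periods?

— Period 1 —
Births: 1420 × 0.215 = 305
15–29: 310 × 0.969 = 300
30–44: 1420 × 0.958 = 1360
45–59: 1630 × 0.968 = 1578
60+: 480 × 0.94 + 1420 × 0.345 = 451 + 490 = 941
Net migration: 0–14 − 77 → 228; 15–29 + 77 → 377
Giving 228 / 377 / 1360 / 1578 / 941.
— Period 2 —
Births: 377 × 0.215 = 81
15–29: 228 × 0.969 = 221
30–44: 377 × 0.958 = 361
45–59: 1360 × 0.968 = 1316
60+: 1578 × 0.94 + 941 × 0.345 = 1483 + 325 = 1808
Net migration: 0–14 − 77 → 4; 15–29 + 77 → 298
Giving 4 / 298 / 361 / 1316 / 1808.

361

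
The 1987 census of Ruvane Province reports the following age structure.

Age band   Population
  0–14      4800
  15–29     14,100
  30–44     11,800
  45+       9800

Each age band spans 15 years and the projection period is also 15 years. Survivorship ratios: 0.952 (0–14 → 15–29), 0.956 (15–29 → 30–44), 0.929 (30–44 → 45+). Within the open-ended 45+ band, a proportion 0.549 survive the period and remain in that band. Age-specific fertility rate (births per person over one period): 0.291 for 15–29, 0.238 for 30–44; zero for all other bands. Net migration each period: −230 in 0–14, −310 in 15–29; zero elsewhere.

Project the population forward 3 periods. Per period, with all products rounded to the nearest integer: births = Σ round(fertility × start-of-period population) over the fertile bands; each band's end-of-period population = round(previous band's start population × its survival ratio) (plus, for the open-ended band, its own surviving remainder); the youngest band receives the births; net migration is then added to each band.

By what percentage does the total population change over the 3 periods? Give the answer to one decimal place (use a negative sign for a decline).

(Bands numbered youngest = 1 to oldest = 4.)
[period 1]
Births: 14100 * 0.291 = 4103, 11800 * 0.238 = 2808 ⇒ total 6911
Band 2: 4800 * 0.952 = 4570
Band 3: 14100 * 0.956 = 13480
Band 4: 11800 * 0.929 + 9800 * 0.549 = 10962 + 5380 = 16342
Net migration: Band 1 − 230 → 6681; Band 2 − 310 → 4260
End of period: [6681, 4260, 13480, 16342]
[period 2]
Births: 4260 * 0.291 = 1240, 13480 * 0.238 = 3208 ⇒ total 4448
Band 2: 6681 * 0.952 = 6360
Band 3: 4260 * 0.956 = 4073
Band 4: 13480 * 0.929 + 16342 * 0.549 = 12523 + 8972 = 21495
Net migration: Band 1 − 230 → 4218; Band 2 − 310 → 6050
End of period: [4218, 6050, 4073, 21495]
[period 3]
Births: 6050 * 0.291 = 1761, 4073 * 0.238 = 969 ⇒ total 2730
Band 2: 4218 * 0.952 = 4016
Band 3: 6050 * 0.956 = 5784
Band 4: 4073 * 0.929 + 21495 * 0.549 = 3784 + 11801 = 15585
Net migration: Band 1 − 230 → 2500; Band 2 − 310 → 3706
End of period: [2500, 3706, 5784, 15585]
Total: 40500 → 27575; change = -12925; percentage change = -31.9%

-31.9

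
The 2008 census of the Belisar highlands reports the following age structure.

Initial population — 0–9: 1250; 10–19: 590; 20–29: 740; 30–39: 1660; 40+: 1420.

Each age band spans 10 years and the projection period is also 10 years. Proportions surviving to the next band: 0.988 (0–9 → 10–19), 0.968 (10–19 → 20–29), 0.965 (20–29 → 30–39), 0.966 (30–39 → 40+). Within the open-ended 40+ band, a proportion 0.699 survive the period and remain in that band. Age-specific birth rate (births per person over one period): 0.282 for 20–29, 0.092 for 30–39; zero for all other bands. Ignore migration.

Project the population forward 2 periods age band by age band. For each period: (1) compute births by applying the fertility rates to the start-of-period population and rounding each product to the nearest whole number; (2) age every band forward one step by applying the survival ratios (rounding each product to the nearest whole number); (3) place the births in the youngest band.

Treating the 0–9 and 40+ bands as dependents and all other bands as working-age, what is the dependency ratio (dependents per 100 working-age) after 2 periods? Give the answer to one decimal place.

129.8

Numbering the bands 1..5 from youngest to oldest:
Period 1:
Births: 740 × 0.282 = 209  |  1660 × 0.092 = 153 → total 362
Band 2: 1250 × 0.988 = 1235
Band 3: 590 × 0.968 = 571
Band 4: 740 × 0.965 = 714
Band 5: 1660 × 0.966 + 1420 × 0.699 = 1604 + 993 = 2597
Population now: 0–9=362, 10–19=1235, 20–29=571, 30–39=714, 40+=2597
Period 2:
Births: 571 × 0.282 = 161  |  714 × 0.092 = 66 → total 227
Band 2: 362 × 0.988 = 358
Band 3: 1235 × 0.968 = 1195
Band 4: 571 × 0.965 = 551
Band 5: 714 × 0.966 + 2597 × 0.699 = 690 + 1815 = 2505
Population now: 0–9=227, 10–19=358, 20–29=1195, 30–39=551, 40+=2505
Dependents (band 0–9 + band 40+) = 227 + 2505 = 2732; working-age = 2104; ratio = 2732/2104 × 100 = 129.8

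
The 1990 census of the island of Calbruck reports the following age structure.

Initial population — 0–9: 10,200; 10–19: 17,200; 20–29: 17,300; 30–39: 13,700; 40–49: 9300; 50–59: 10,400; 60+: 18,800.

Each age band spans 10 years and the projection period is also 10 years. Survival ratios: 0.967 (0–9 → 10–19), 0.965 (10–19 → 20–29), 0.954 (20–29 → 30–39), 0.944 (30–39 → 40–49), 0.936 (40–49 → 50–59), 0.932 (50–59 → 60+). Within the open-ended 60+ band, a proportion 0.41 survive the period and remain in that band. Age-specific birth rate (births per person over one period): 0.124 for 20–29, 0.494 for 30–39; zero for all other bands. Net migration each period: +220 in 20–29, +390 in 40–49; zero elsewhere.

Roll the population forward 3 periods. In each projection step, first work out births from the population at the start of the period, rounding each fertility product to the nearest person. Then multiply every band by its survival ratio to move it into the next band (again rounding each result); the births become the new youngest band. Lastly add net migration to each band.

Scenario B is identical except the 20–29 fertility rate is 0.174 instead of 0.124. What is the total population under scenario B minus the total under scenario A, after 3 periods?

Period 1:
Births: 17300 * 0.124 = 2145  |  13700 * 0.494 = 6768 → total 8913
10–19: 10200 * 0.967 = 9863
20–29: 17200 * 0.965 = 16598
30–39: 17300 * 0.954 = 16504
40–49: 13700 * 0.944 = 12933
50–59: 9300 * 0.936 = 8705
60+: 10400 * 0.932 + 18800 * 0.41 = 9693 + 7708 = 17401
Net migration: 20–29 + 220 → 16818; 40–49 + 390 → 13323
Population now: 0–9=8913, 10–19=9863, 20–29=16818, 30–39=16504, 40–49=13323, 50–59=8705, 60+=17401
Period 2:
Births: 16818 * 0.124 = 2085  |  16504 * 0.494 = 8153 → total 10238
10–19: 8913 * 0.967 = 8619
20–29: 9863 * 0.965 = 9518
30–39: 16818 * 0.954 = 16044
40–49: 16504 * 0.944 = 15580
50–59: 13323 * 0.936 = 12470
60+: 8705 * 0.932 + 17401 * 0.41 = 8113 + 7134 = 15247
Net migration: 20–29 + 220 → 9738; 40–49 + 390 → 15970
Population now: 0–9=10238, 10–19=8619, 20–29=9738, 30–39=16044, 40–49=15970, 50–59=12470, 60+=15247
Period 3:
Births: 9738 * 0.124 = 1208  |  16044 * 0.494 = 7926 → total 9134
10–19: 10238 * 0.967 = 9900
20–29: 8619 * 0.965 = 8317
30–39: 9738 * 0.954 = 9290
40–49: 16044 * 0.944 = 15146
50–59: 15970 * 0.936 = 14948
60+: 12470 * 0.932 + 15247 * 0.41 = 11622 + 6251 = 17873
Net migration: 20–29 + 220 → 8537; 40–49 + 390 → 15536
Population now: 0–9=9134, 10–19=9900, 20–29=8537, 30–39=9290, 40–49=15536, 50–59=14948, 60+=17873
Scenario A total after 3 periods: 85218
Scenario B projection —
Period 1:
Births: 17300 * 0.174 = 3010  |  13700 * 0.494 = 6768 → total 9778
10–19: 10200 * 0.967 = 9863
20–29: 17200 * 0.965 = 16598
30–39: 17300 * 0.954 = 16504
40–49: 13700 * 0.944 = 12933
50–59: 9300 * 0.936 = 8705
60+: 10400 * 0.932 + 18800 * 0.41 = 9693 + 7708 = 17401
Net migration: 20–29 + 220 → 16818; 40–49 + 390 → 13323
Population now: 0–9=9778, 10–19=9863, 20–29=16818, 30–39=16504, 40–49=13323, 50–59=8705, 60+=17401
Period 2:
Births: 16818 * 0.174 = 2926  |  16504 * 0.494 = 8153 → total 11079
10–19: 9778 * 0.967 = 9455
20–29: 9863 * 0.965 = 9518
30–39: 16818 * 0.954 = 16044
40–49: 16504 * 0.944 = 15580
50–59: 13323 * 0.936 = 12470
60+: 8705 * 0.932 + 17401 * 0.41 = 8113 + 7134 = 15247
Net migration: 20–29 + 220 → 9738; 40–49 + 390 → 15970
Population now: 0–9=11079, 10–19=9455, 20–29=9738, 30–39=16044, 40–49=15970, 50–59=12470, 60+=15247
Period 3:
Births: 9738 * 0.174 = 1694  |  16044 * 0.494 = 7926 → total 9620
10–19: 11079 * 0.967 = 10713
20–29: 9455 * 0.965 = 9124
30–39: 9738 * 0.954 = 9290
40–49: 16044 * 0.944 = 15146
50–59: 15970 * 0.936 = 14948
60+: 12470 * 0.932 + 15247 * 0.41 = 11622 + 6251 = 17873
Net migration: 20–29 + 220 → 9344; 40–49 + 390 → 15536
Population now: 0–9=9620, 10–19=10713, 20–29=9344, 30–39=9290, 40–49=15536, 50–59=14948, 60+=17873
Scenario B total after 3 periods: 87324
Difference B − A = 87324 − 85218 = 2106

2106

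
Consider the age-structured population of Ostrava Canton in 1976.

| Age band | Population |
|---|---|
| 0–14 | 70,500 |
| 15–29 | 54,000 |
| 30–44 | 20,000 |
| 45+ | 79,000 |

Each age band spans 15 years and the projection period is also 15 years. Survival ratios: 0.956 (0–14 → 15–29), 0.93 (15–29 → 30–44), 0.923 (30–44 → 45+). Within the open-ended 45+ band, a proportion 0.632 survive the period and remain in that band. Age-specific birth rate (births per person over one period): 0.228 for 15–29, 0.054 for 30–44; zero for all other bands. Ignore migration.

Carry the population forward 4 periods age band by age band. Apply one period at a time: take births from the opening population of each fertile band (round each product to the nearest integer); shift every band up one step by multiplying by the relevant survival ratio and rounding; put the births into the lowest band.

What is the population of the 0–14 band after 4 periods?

4584

Call the bands 1 to 4, youngest first.
[period 1]
Births: 54000 × 0.228 = 12312 ; 20000 × 0.054 = 1080 → 13392
Band 2: 70500 × 0.956 = 67398
Band 3: 54000 × 0.93 = 50220
Band 4: 20000 × 0.923 + 79000 × 0.632 = 18460 + 49928 = 68388
→ [13392, 67398, 50220, 68388]
[period 2]
Births: 67398 × 0.228 = 15367 ; 50220 × 0.054 = 2712 → 18079
Band 2: 13392 × 0.956 = 12803
Band 3: 67398 × 0.93 = 62680
Band 4: 50220 × 0.923 + 68388 × 0.632 = 46353 + 43221 = 89574
→ [18079, 12803, 62680, 89574]
[period 3]
Births: 12803 × 0.228 = 2919 ; 62680 × 0.054 = 3385 → 6304
Band 2: 18079 × 0.956 = 17284
Band 3: 12803 × 0.93 = 11907
Band 4: 62680 × 0.923 + 89574 × 0.632 = 57854 + 56611 = 114465
→ [6304, 17284, 11907, 114465]
[period 4]
Births: 17284 × 0.228 = 3941 ; 11907 × 0.054 = 643 → 4584
Band 2: 6304 × 0.956 = 6027
Band 3: 17284 × 0.93 = 16074
Band 4: 11907 × 0.923 + 114465 × 0.632 = 10990 + 72342 = 83332
→ [4584, 6027, 16074, 83332]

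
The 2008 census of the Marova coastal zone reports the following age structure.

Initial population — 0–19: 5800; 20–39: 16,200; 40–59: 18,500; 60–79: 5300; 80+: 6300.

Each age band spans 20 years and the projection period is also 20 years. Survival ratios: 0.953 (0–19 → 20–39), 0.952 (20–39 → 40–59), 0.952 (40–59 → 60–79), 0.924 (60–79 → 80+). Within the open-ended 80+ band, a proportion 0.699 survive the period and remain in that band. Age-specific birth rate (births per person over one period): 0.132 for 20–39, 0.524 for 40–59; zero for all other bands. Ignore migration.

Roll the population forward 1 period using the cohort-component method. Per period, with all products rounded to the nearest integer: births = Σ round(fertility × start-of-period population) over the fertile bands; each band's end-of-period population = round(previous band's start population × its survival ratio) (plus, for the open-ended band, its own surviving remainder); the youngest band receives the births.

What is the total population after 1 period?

59694

After projecting period 1:
Births: 16200 × 0.132 = 2138  |  18500 × 0.524 = 9694 → total 11832
20–39: 5800 × 0.953 = 5527
40–59: 16200 × 0.952 = 15422
60–79: 18500 × 0.952 = 17612
80+: 5300 × 0.924 + 6300 × 0.699 = 4897 + 4404 = 9301
Population now: 0–19=11832, 20–39=5527, 40–59=15422, 60–79=17612, 80+=9301
Total after period 1: 11832 + 5527 + 15422 + 17612 + 9301 = 59694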